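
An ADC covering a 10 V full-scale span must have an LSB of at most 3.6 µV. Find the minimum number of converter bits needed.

Number of steps required ≥ 10 V / 3.6 µV = 2777777.78.
Need 2^N ≥ 2777777.78; 2^21 = 2097152, 2^22 = 4194304.
Minimum N = 22.

22 bits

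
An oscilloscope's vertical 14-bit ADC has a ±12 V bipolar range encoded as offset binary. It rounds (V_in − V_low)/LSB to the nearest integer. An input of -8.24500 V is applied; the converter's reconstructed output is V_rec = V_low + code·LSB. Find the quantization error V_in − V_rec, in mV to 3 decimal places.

0.605 mV

Step size: 24 V ÷ 2^14 = 1.465 mV.
(V_in − V_low)/LSB = (-8.24500 − (−12))/0.00146484 = 2563.4133 → code 2563 (round).
Code 2563 maps back to (−12) + 2563×0.00146484 V = -8.2456055 V.
Difference: 0.000605469 V → 0.605 mV.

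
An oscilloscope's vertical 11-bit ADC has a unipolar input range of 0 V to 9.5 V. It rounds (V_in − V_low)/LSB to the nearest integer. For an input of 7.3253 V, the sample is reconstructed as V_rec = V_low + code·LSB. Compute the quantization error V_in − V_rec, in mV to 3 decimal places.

0.837 mV

Step size: 9.5 V ÷ 2^11 = 4.639 mV.
Scaled input = 1579.1805 LSBs, so code = 1579.
Reconstructed: 7.3244629 V.
Difference: 0.000837109 V → 0.837 mV.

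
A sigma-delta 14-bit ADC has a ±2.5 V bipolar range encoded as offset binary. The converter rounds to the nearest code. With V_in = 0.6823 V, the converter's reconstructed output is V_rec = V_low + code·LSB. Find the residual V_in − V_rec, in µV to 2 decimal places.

One LSB is 5 V / 16384 = 305.18 µV.
Scaled input = 10427.7606 LSBs, so code = 10428.
Reconstructed: 0.68237305 V.
Error = 0.6823 − 0.68237305 = -7.30469e-05 V = -73.05 µV.

-73.05 µV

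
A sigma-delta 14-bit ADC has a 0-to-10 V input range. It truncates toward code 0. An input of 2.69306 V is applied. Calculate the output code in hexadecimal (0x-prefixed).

code 0x113C (decimal 4412)

With 16384 levels over 10 V, one step is 0.610 mV.
(V_in − V_low)/LSB = (2.69306 − 0) / 0.000610352 = 4412.310.
Floor → code 4412.
In hexadecimal (0x-prefixed): 0x113C.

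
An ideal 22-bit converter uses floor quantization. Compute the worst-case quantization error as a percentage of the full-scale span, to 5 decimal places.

Truncating → worst-case error = 1 LSB = V_FS/2^22, so 100/4194304 = 2.38419e-05 % of full scale.

0.00002 %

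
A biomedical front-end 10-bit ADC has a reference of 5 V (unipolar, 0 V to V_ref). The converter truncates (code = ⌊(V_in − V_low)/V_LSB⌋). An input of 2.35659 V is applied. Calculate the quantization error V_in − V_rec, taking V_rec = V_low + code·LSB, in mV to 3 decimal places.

Step size: 5 V ÷ 2^10 = 4.883 mV.
Scaled input = 482.6296 LSBs, so code = 482.
Reconstructed: 2.3535156 V.
Difference: 0.00307437 V → 3.074 mV.

3.074 mV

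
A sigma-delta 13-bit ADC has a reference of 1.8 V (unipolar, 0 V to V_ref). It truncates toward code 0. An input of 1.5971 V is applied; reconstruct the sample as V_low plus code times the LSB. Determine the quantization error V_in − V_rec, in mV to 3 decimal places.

One LSB is 1.8 V / 8192 = 219.73 µV.
(1.5971 − 0)/0.000219727 = 7268.5796; ⌊·⌋ gives code 7268.
V_rec = 0 + 7268·0.000219727 = 1.5969727 V.
Difference: 0.000127344 V → 0.127 mV.

0.127 mV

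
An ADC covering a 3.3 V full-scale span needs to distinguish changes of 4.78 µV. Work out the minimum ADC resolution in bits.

20 bits

Number of steps required ≥ 3.3 V / 4.78 µV = 690376.57.
Need 2^N ≥ 690376.57; 2^19 = 524288, 2^20 = 1048576.
Minimum N = 20.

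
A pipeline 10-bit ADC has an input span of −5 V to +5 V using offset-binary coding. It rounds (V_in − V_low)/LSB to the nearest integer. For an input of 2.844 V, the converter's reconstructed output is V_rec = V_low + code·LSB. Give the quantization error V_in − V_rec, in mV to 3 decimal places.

LSB = 10/2^10 = 9.766 mV.
Scaled input = 803.2256 LSBs, so code = 803.
Reconstructed: 2.8417969 V.
V_in − V_rec = 0.00220312 V = 2.203 mV.

2.203 mV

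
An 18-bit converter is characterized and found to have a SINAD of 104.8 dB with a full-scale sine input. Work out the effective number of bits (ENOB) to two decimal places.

17.12 bits

ENOB = (SINAD − 1.76) / 6.02 = (104.8 − 1.76)/6.02 = 17.116.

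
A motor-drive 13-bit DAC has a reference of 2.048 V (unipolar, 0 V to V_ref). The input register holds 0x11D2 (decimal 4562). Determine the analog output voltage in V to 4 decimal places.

LSB = 2.048 V / 2^13 = 250.00 µV.
Code 0x11D2 = 4562 decimal.
V_out = 0 + 4562 × 0.00025 V = 1.1405 V.

1.1405 V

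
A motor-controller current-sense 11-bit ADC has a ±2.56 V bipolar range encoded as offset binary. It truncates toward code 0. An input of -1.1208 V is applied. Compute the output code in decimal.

LSB = 5.12 V / 2048 = 2.500 mV.
(-1.1208 − (−2.56)) / 0.0025 = 575.680 LSBs.
So the output code is 575.

code 575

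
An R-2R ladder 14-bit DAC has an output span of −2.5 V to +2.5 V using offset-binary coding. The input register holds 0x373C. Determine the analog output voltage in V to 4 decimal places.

1.8152 V

LSB = 5 V / 2^14 = 305.18 µV.
Code 0x373C = 14140 decimal.
V_out = (−2.5) + 14140 × 0.000305176 V = 1.81519 V.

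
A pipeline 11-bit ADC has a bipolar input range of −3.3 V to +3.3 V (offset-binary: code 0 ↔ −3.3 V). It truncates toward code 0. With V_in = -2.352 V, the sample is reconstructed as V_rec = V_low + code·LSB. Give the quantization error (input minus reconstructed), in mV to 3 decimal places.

0.539 mV

LSB = 6.6/2^11 = 3.223 mV.
(V_in − V_low)/LSB = (-2.352 − (−3.3))/0.00322266 = 294.1673 → code 294 (floor).
Code 294 maps back to (−3.3) + 294×0.00322266 V = -2.3525391 V.
Error = -2.352 − (−2.3525391) = 0.000539063 V = 0.539 mV.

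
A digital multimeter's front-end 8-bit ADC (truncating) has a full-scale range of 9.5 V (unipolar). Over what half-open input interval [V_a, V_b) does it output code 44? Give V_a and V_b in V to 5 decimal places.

[1.63281 V, 1.66992 V)

LSB = 9.5/2^8 = 37.109 mV.
V_a = V_low + 44·LSB = 1.63281 V; V_b = V_low + 45·LSB = 1.66992 V.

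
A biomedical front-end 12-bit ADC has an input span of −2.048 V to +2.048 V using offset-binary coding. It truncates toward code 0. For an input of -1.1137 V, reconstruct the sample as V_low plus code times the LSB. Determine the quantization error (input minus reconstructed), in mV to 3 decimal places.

Step size: 4.096 V ÷ 2^12 = 1.000 mV.
(V_in − V_low)/LSB = (-1.1137 − (−2.048))/0.001 = 934.3000 → code 934 (floor).
Reconstructed: -1.114 V.
V_in − V_rec = 0.0003 V = 0.300 mV.

0.300 mV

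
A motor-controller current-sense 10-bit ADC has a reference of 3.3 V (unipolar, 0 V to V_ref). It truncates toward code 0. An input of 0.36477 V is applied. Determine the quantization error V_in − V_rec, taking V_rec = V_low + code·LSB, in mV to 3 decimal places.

LSB = 3.3/2^10 = 3.223 mV.
Scaled input = 113.1892 LSBs, so code = 113.
Reconstructed: 0.36416016 V.
Difference: 0.000609844 V → 0.610 mV.

0.610 mV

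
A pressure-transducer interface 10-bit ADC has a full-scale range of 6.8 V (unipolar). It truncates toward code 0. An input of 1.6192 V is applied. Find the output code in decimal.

With 1024 levels over 6.8 V, one step is 6.641 mV.
Input sits at 243.832 steps above V_low.
So the output code is 243.

code 243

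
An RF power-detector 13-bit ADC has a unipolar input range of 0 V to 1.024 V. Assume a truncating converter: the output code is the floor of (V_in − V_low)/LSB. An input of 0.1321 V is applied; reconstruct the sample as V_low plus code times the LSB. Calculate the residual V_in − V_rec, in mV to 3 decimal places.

0.100 mV

One LSB is 1.024 V / 8192 = 125.00 µV.
(V_in − V_low)/LSB = (0.1321 − 0)/0.000125 = 1056.8000 → code 1056 (floor).
Reconstructed: 0.132 V.
Difference: 0.0001 V → 0.100 mV.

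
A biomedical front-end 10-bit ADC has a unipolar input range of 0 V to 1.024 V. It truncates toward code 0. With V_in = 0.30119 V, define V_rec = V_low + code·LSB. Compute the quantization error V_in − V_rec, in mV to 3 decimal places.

0.190 mV

LSB = 1.024/2^10 = 1.000 mV.
Scaled input = 301.1900 LSBs, so code = 301.
V_rec = 0 + 301·0.001 = 0.301 V.
Error = 0.30119 − 0.301 = 0.00019 V = 0.190 mV.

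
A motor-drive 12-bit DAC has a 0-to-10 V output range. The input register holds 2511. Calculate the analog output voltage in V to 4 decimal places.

6.1304 V

LSB = 10 V / 2^12 = 2.441 mV.
V_out = 0 + 2511 × 0.00244141 V = 6.13037 V.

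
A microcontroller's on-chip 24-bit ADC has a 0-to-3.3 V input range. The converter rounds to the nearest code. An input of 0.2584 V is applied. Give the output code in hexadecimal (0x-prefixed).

Full-scale span = 3.3 V; LSB = 3.3/2^24 = 0.20 µV.
(V_in − V_low)/LSB = (0.2584 − 0) / 1.96695e-07 = 1313706.853.
round(1313706.853) = 1313707.
In hexadecimal (0x-prefixed): 0x140BAB.

code 0x140BAB (decimal 1313707)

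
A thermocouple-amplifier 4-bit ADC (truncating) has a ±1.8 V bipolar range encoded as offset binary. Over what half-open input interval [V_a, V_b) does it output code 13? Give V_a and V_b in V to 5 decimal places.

LSB = 3.6/2^4 = 225.000 mV.
V_a = V_low + 13·LSB = 1.125 V; V_b = V_low + 14·LSB = 1.35 V.

[1.12500 V, 1.35000 V)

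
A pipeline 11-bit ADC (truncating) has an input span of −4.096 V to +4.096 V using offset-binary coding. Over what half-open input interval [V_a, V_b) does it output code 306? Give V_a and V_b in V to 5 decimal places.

[-2.87200 V, -2.86800 V)

LSB = 8.192/2^11 = 4.000 mV.
V_a = V_low + 306·LSB = -2.872 V; V_b = V_low + 307·LSB = -2.868 V.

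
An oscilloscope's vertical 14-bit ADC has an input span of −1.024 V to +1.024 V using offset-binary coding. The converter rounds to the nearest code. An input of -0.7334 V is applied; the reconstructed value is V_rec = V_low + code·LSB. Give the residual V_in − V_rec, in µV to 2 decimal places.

One LSB is 2.048 V / 16384 = 125.00 µV.
(-0.7334 − (−1.024))/0.000125 = 2324.8000; round gives code 2325.
V_rec = (−1.024) + 2325·0.000125 = -0.733375 V.
V_in − V_rec = -2.5e-05 V = -25.00 µV.

-25.00 µV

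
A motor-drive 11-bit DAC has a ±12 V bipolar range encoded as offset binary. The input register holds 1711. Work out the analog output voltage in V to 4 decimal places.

LSB = 24 V / 2^11 = 11.719 mV.
V_out = (−12) + 1711 × 0.0117188 V = 8.05078 V.

8.0508 V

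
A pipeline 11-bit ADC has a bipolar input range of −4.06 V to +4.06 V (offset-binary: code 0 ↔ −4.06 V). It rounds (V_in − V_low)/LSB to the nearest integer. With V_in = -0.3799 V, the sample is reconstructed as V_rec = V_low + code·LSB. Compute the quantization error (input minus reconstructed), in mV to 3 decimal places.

0.725 mV

One LSB is 8.12 V / 2048 = 3.965 mV.
Scaled input = 928.1829 LSBs, so code = 928.
V_rec = (−4.06) + 928·0.00396484 = -0.380625 V.
Error = -0.3799 − (−0.380625) = 0.000725 V = 0.725 mV.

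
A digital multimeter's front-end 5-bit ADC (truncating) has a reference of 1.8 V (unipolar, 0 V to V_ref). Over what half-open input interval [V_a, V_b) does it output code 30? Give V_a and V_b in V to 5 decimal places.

LSB = 1.8/2^5 = 56.250 mV.
V_a = V_low + 30·LSB = 1.6875 V; V_b = V_low + 31·LSB = 1.74375 V.

[1.68750 V, 1.74375 V)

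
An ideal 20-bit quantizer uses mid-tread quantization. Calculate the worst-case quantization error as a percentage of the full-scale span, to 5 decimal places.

0.00005 %

Rounding → worst-case error = ½ LSB = V_FS/2^21, so 100/2097152 = 4.76837e-05 % of full scale.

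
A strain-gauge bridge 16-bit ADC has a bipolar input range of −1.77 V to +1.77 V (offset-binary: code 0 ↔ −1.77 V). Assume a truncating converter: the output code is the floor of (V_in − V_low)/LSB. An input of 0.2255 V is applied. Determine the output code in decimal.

code 36942

Full-scale span = 3.54 V; LSB = 3.54/2^16 = 54.02 µV.
Input sits at 36942.680 steps above V_low.
⌊·⌋(36942.680) = 36942.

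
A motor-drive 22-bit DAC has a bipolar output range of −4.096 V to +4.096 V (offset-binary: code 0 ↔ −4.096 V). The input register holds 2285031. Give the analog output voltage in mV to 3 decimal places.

366.951 mV

LSB = 8.192 V / 2^22 = 1.95 µV.
V_out = (−4.096) + 2285031 × 1.95313e-06 V = 0.366951 V.
= 366.951 mV.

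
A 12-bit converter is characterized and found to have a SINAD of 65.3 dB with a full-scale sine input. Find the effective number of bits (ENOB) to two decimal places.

ENOB = (SINAD − 1.76) / 6.02 = (65.3 − 1.76)/6.02 = 10.555.

10.55 bits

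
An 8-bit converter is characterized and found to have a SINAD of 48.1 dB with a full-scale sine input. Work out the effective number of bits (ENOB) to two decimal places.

7.70 bits

ENOB = (SINAD − 1.76) / 6.02 = (48.1 − 1.76)/6.02 = 7.698.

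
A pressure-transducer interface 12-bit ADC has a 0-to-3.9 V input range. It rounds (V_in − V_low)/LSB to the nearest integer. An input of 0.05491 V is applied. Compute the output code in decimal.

With 4096 levels over 3.9 V, one step is 0.952 mV.
(V_in − V_low)/LSB = (0.05491 − 0) / 0.000952148 = 57.670.
Round → code 58.

code 58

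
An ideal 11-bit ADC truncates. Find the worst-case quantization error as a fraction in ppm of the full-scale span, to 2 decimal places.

Truncating → worst-case error = 1 LSB = V_FS/2^11, so 1e+06/2048 = 488.281 ppm of full scale.

488.28 ppm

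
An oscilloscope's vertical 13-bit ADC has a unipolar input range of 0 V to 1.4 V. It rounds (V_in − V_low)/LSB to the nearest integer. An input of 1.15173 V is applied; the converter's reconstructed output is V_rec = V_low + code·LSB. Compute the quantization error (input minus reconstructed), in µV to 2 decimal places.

Step size: 1.4 V ÷ 2^13 = 170.90 µV.
Scaled input = 6739.2658 LSBs, so code = 6739.
Reconstructed: 1.1516846 V.
Difference: 4.54297e-05 V → 45.43 µV.

45.43 µV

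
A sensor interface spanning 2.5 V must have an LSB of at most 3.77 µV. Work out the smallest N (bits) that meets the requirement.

20 bits

Number of steps required ≥ 2.5 V / 3.77 µV = 663129.97.
Need 2^N ≥ 663129.97; 2^19 = 524288, 2^20 = 1048576.
Minimum N = 20.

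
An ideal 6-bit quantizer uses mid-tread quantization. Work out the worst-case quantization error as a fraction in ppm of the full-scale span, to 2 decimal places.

7812.50 ppm

Rounding → worst-case error = ½ LSB = V_FS/2^7, so 1e+06/128 = 7812.5 ppm of full scale.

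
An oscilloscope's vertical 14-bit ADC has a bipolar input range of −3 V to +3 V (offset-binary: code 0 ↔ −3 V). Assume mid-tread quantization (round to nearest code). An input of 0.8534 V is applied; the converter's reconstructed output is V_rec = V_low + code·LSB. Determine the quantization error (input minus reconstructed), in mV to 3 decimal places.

0.129 mV

Step size: 6 V ÷ 2^14 = 366.21 µV.
Scaled input = 10522.3509 LSBs, so code = 10522.
Code 10522 maps back to (−3) + 10522×0.000366211 V = 0.85327148 V.
Difference: 0.000128516 V → 0.129 mV.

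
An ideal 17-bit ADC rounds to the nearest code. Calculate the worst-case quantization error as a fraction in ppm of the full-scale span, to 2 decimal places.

3.81 ppm

Rounding → worst-case error = ½ LSB = V_FS/2^18, so 1e+06/262144 = 3.8147 ppm of full scale.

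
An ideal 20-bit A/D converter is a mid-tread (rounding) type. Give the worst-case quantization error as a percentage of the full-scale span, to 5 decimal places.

0.00005 %

Rounding → worst-case error = ½ LSB = V_FS/2^21, so 100/2097152 = 4.76837e-05 % of full scale.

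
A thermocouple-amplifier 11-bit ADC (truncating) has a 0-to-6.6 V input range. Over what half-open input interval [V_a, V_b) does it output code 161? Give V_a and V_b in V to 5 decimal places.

[0.51885 V, 0.52207 V)

LSB = 6.6/2^11 = 3.223 mV.
V_a = V_low + 161·LSB = 0.518848 V; V_b = V_low + 162·LSB = 0.52207 V.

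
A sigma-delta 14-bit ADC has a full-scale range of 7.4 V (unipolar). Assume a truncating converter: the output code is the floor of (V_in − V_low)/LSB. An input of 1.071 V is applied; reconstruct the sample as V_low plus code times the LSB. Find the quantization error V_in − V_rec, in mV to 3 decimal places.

LSB = 7.4/2^14 = 451.66 µV.
(1.071 − 0)/0.00045166 = 2371.2519; ⌊·⌋ gives code 2371.
Reconstructed: 1.0708862 V.
Difference: 0.00011377 V → 0.114 mV.

0.114 mV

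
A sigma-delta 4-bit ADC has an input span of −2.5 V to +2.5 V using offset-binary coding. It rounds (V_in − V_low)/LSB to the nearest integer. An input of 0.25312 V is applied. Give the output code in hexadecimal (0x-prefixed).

code 0x9 (decimal 9)

With 16 levels over 5 V, one step is 312.500 mV.
Input sits at 8.810 steps above V_low.
So the output code is 9.
In hexadecimal (0x-prefixed): 0x9.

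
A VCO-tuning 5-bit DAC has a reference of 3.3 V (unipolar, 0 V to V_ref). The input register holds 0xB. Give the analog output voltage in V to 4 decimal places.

1.1344 V

LSB = 3.3 V / 2^5 = 103.125 mV.
Code 0xB = 11 decimal.
V_out = 0 + 11 × 0.103125 V = 1.13437 V.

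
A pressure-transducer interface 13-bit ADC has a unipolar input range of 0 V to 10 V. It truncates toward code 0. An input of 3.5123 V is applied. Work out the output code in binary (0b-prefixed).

code 0b101100111101 (decimal 2877)

LSB = 10 V / 8192 = 1.221 mV.
(V_in − V_low)/LSB = (3.5123 − 0) / 0.0012207 = 2877.276.
So the output code is 2877.
In binary (0b-prefixed): 0b101100111101.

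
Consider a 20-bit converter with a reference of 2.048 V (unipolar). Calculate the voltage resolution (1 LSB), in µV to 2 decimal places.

Full-scale span = 2.048 V.
LSB = 2.048 / 2^20 = 2.048 / 1048576 = 1.95313e-06 V = 1.95 µV.

1.95 µV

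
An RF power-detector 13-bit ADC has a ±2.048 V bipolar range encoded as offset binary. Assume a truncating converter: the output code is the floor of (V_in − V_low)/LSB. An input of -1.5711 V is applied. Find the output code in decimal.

Full-scale span = 4.096 V; LSB = 4.096/2^13 = 0.500 mV.
(V_in − V_low)/LSB = (-1.5711 − (−2.048)) / 0.0005 = 953.800.
Floor → code 953.

code 953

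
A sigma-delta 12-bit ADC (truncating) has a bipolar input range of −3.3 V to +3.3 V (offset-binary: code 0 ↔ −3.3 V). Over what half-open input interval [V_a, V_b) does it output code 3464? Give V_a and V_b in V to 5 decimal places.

LSB = 6.6/2^12 = 1.611 mV.
V_a = V_low + 3464·LSB = 2.28164 V; V_b = V_low + 3465·LSB = 2.28325 V.

[2.28164 V, 2.28325 V)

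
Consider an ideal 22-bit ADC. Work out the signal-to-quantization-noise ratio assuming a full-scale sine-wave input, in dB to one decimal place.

134.2 dB

SNR ≈ 6.02·N + 1.76 dB = 6.02·22 + 1.76 = 134.20 dB.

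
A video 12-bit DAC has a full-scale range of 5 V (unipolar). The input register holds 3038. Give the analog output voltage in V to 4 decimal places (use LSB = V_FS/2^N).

3.7085 V

LSB = 5 V / 2^12 = 1.221 mV.
V_out = 0 + 3038 × 0.0012207 V = 3.7085 V.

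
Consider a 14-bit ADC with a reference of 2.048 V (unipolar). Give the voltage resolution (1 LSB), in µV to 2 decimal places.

125.00 µV

Full-scale span = 2.048 V.
LSB = 2.048 / 2^14 = 2.048 / 16384 = 0.000125 V = 125.00 µV.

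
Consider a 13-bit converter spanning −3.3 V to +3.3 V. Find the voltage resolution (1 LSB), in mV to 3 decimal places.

0.806 mV

Full-scale span = 6.6 V.
LSB = 6.6 / 2^13 = 6.6 / 8192 = 0.000805664 V = 0.806 mV.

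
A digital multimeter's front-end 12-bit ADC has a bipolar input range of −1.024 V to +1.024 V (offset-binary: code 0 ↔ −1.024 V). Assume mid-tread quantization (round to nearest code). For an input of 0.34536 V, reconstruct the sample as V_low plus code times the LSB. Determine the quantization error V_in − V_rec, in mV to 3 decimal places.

-0.140 mV

Step size: 2.048 V ÷ 2^12 = 0.500 mV.
Scaled input = 2738.7200 LSBs, so code = 2739.
Code 2739 maps back to (−1.024) + 2739×0.0005 V = 0.3455 V.
Difference: -0.00014 V → -0.140 mV.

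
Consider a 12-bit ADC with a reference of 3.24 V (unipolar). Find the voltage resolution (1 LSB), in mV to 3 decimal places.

0.791 mV

Full-scale span = 3.24 V.
LSB = 3.24 / 2^12 = 3.24 / 4096 = 0.000791016 V = 0.791 mV.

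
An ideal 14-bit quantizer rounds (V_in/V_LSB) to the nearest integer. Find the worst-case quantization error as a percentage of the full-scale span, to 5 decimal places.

Rounding → worst-case error = ½ LSB = V_FS/2^15, so 100/32768 = 0.00305176 % of full scale.

0.00305 %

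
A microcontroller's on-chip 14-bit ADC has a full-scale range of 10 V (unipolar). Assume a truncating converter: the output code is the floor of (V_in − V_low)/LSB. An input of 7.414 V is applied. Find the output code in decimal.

With 16384 levels over 10 V, one step is 0.610 mV.
(V_in − V_low)/LSB = (7.414 − 0) / 0.000610352 = 12147.098.
⌊·⌋(12147.098) = 12147.

code 12147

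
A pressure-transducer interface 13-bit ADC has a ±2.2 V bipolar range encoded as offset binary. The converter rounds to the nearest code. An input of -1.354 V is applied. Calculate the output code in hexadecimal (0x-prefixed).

With 8192 levels over 4.4 V, one step is 0.537 mV.
Input sits at 1575.098 steps above V_low.
round(1575.098) = 1575.
In hexadecimal (0x-prefixed): 0x627.

code 0x627 (decimal 1575)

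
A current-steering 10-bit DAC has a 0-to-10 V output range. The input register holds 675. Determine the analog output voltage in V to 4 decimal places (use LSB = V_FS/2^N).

6.5918 V

LSB = 10 V / 2^10 = 9.766 mV.
V_out = 0 + 675 × 0.00976562 V = 6.5918 V.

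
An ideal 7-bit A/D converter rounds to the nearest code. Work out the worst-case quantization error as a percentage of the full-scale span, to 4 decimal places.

Rounding → worst-case error = ½ LSB = V_FS/2^8, so 100/256 = 0.390625 % of full scale.

0.3906 %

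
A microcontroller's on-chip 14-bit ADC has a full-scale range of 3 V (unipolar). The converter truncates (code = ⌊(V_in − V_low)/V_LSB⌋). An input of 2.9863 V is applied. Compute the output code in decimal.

code 16309

LSB = 3 V / 16384 = 183.11 µV.
Input sits at 16309.180 steps above V_low.
So the output code is 16309.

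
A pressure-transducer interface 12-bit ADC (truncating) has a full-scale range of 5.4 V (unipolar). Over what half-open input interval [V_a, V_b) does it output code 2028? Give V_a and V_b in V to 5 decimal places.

LSB = 5.4/2^12 = 1.318 mV.
V_a = V_low + 2028·LSB = 2.67363 V; V_b = V_low + 2029·LSB = 2.67495 V.

[2.67363 V, 2.67495 V)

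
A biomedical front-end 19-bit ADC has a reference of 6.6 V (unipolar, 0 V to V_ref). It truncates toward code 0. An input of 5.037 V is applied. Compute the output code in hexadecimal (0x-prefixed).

code 0x61AFF (decimal 400127)

LSB = 6.6 V / 524288 = 12.59 µV.
(V_in − V_low)/LSB = (5.037 − 0) / 1.25885e-05 = 400127.069.
⌊·⌋(400127.069) = 400127.
In hexadecimal (0x-prefixed): 0x61AFF.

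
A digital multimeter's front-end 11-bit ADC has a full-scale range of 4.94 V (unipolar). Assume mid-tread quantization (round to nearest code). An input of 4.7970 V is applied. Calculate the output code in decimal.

code 1989

Full-scale span = 4.94 V; LSB = 4.94/2^11 = 2.412 mV.
(V_in − V_low)/LSB = (4.7970 − 0) / 0.00241211 = 1988.716.
So the output code is 1989.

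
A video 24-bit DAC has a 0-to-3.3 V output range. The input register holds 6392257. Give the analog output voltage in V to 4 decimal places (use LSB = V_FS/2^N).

1.2573 V

LSB = 3.3 V / 2^24 = 0.20 µV.
V_out = 0 + 6392257 × 1.96695e-07 V = 1.25733 V.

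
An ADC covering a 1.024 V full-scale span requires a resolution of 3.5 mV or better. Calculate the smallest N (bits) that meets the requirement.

Number of steps required ≥ 1.024 V / 3.5 mV = 292.57.
Need 2^N ≥ 292.57; 2^8 = 256, 2^9 = 512.
Minimum N = 9.

9 bits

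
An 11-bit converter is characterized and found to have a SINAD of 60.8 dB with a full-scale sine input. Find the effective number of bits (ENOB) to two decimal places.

9.81 bits

ENOB = (SINAD − 1.76) / 6.02 = (60.8 − 1.76)/6.02 = 9.807.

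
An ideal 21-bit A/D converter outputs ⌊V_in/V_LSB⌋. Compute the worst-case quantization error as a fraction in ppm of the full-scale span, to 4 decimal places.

0.4768 ppm

Truncating → worst-case error = 1 LSB = V_FS/2^21, so 1e+06/2097152 = 0.476837 ppm of full scale.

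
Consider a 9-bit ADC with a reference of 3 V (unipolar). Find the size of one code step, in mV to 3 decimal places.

Full-scale span = 3 V.
LSB = 3 / 2^9 = 3 / 512 = 0.00585938 V = 5.859 mV.

5.859 mV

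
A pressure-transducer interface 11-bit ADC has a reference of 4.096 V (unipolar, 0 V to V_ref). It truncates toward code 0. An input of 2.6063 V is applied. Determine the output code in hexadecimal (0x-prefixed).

Full-scale span = 4.096 V; LSB = 4.096/2^11 = 2.000 mV.
(V_in − V_low)/LSB = (2.6063 − 0) / 0.002 = 1303.150.
⌊·⌋(1303.150) = 1303.
In hexadecimal (0x-prefixed): 0x517.

code 0x517 (decimal 1303)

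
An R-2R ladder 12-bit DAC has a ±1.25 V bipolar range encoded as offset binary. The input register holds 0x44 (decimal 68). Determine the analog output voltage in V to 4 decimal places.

LSB = 2.5 V / 2^12 = 0.610 mV.
Code 0x44 = 68 decimal.
V_out = (−1.25) + 68 × 0.000610352 V = -1.2085 V.

-1.2085 V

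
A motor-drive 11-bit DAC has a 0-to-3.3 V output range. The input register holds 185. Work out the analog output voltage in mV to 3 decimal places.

LSB = 3.3 V / 2^11 = 1.611 mV.
V_out = 0 + 185 × 0.00161133 V = 0.298096 V.
= 298.096 mV.

298.096 mV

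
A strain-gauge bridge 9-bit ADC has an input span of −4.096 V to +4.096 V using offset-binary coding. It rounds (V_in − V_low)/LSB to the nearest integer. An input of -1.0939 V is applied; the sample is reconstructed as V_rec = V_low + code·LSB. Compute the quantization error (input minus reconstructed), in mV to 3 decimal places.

-5.900 mV

One LSB is 8.192 V / 512 = 16.000 mV.
Scaled input = 187.6312 LSBs, so code = 188.
Code 188 maps back to (−4.096) + 188×0.016 V = -1.088 V.
V_in − V_rec = -0.0059 V = -5.900 mV.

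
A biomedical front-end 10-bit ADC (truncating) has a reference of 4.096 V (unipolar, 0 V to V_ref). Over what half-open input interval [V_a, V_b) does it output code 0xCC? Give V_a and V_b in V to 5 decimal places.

[0.81600 V, 0.82000 V)

LSB = 4.096/2^10 = 4.000 mV.
Code 0xCC = 204 decimal.
V_a = V_low + 204·LSB = 0.816 V; V_b = V_low + 205·LSB = 0.82 V.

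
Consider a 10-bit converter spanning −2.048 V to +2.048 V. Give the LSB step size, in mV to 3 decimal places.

4.000 mV

Full-scale span = 4.096 V.
LSB = 4.096 / 2^10 = 4.096 / 1024 = 0.004 V = 4.000 mV.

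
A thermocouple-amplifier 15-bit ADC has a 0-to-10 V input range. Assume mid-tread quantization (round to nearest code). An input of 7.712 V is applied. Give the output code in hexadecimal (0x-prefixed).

code 0x62B7 (decimal 25271)

LSB = 10 V / 32768 = 305.18 µV.
Input sits at 25270.682 steps above V_low.
round(25270.682) = 25271.
In hexadecimal (0x-prefixed): 0x62B7.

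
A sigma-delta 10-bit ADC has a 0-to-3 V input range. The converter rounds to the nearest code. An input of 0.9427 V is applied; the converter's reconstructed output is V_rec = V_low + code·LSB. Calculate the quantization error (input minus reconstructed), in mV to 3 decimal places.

-0.659 mV

LSB = 3/2^10 = 2.930 mV.
Scaled input = 321.7749 LSBs, so code = 322.
Code 322 maps back to 0 + 322×0.00292969 V = 0.94335938 V.
Difference: -0.000659375 V → -0.659 mV.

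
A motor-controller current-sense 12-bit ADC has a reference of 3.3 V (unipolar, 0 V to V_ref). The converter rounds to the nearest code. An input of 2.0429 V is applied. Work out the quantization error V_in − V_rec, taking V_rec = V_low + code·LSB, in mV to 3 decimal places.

-0.264 mV

Step size: 3.3 V ÷ 2^12 = 0.806 mV.
(2.0429 − 0)/0.000805664 = 2535.6722; round gives code 2536.
Reconstructed: 2.0431641 V.
V_in − V_rec = -0.000264062 V = -0.264 mV.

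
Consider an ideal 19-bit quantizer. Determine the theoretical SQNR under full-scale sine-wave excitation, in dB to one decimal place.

SNR ≈ 6.02·N + 1.76 dB = 6.02·19 + 1.76 = 116.14 dB.

116.1 dB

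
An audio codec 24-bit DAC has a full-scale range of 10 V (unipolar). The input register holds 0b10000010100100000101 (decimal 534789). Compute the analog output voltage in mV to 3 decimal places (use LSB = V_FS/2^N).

318.759 mV

LSB = 10 V / 2^24 = 0.60 µV.
Code 0b10000010100100000101 = 534789 decimal.
V_out = 0 + 534789 × 5.96046e-07 V = 0.318759 V.
= 318.759 mV.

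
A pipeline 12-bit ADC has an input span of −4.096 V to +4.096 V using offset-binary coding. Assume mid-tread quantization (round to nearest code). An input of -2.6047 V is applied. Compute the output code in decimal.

code 746

With 4096 levels over 8.192 V, one step is 2.000 mV.
(V_in − V_low)/LSB = (-2.6047 − (−4.096)) / 0.002 = 745.650.
So the output code is 746.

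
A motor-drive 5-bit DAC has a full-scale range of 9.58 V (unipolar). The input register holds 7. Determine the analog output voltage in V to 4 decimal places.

2.0956 V

LSB = 9.58 V / 2^5 = 299.375 mV.
V_out = 0 + 7 × 0.299375 V = 2.09563 V.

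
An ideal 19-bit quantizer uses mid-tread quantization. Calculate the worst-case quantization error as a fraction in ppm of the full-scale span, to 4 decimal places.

0.9537 ppm

Rounding → worst-case error = ½ LSB = V_FS/2^20, so 1e+06/1048576 = 0.953674 ppm of full scale.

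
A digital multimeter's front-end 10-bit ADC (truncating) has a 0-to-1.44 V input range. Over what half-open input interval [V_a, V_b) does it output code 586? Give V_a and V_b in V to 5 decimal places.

LSB = 1.44/2^10 = 1.406 mV.
V_a = V_low + 586·LSB = 0.824063 V; V_b = V_low + 587·LSB = 0.825469 V.

[0.82406 V, 0.82547 V)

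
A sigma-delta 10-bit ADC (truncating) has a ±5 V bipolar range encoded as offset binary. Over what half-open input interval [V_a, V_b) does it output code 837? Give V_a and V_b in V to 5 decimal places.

[3.17383 V, 3.18359 V)

LSB = 10/2^10 = 9.766 mV.
V_a = V_low + 837·LSB = 3.17383 V; V_b = V_low + 838·LSB = 3.18359 V.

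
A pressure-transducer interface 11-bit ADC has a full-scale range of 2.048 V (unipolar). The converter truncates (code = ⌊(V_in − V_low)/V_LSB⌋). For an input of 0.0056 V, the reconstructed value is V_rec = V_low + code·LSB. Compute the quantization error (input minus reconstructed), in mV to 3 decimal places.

Step size: 2.048 V ÷ 2^11 = 1.000 mV.
(V_in − V_low)/LSB = (0.0056 − 0)/0.001 = 5.6000 → code 5 (floor).
Code 5 maps back to 0 + 5×0.001 V = 0.005 V.
Error = 0.0056 − 0.005 = 0.0006 V = 0.600 mV.

0.600 mV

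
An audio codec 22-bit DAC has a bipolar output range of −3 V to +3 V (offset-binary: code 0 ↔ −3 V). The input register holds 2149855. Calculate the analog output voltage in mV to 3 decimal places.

LSB = 6 V / 2^22 = 1.43 µV.
V_out = (−3) + 2149855 × 1.43051e-06 V = 0.0753922 V.
= 75.392 mV.

75.392 mV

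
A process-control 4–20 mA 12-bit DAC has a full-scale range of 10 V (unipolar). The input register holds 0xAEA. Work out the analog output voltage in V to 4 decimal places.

LSB = 10 V / 2^12 = 2.441 mV.
Code 0xAEA = 2794 decimal.
V_out = 0 + 2794 × 0.00244141 V = 6.82129 V.

6.8213 V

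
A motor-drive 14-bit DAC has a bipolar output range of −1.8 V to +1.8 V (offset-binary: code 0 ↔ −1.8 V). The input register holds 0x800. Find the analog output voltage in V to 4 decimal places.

-1.3500 V

LSB = 3.6 V / 2^14 = 219.73 µV.
Code 0x800 = 2048 decimal.
V_out = (−1.8) + 2048 × 0.000219727 V = -1.35 V.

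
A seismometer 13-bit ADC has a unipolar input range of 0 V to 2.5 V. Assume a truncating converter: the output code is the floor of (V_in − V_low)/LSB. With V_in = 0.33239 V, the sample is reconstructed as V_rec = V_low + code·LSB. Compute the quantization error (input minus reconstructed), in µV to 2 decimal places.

53.57 µV

LSB = 2.5/2^13 = 305.18 µV.
(0.33239 − 0)/0.000305176 = 1089.1756; ⌊·⌋ gives code 1089.
V_rec = 0 + 1089·0.000305176 = 0.33233643 V.
V_in − V_rec = 5.35742e-05 V = 53.57 µV.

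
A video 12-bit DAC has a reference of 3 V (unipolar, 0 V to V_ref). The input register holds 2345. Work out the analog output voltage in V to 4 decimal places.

LSB = 3 V / 2^12 = 0.732 mV.
V_out = 0 + 2345 × 0.000732422 V = 1.71753 V.

1.7175 V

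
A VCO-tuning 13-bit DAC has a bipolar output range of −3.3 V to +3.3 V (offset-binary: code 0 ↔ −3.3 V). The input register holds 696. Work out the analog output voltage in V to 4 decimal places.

LSB = 6.6 V / 2^13 = 0.806 mV.
V_out = (−3.3) + 696 × 0.000805664 V = -2.73926 V.

-2.7393 V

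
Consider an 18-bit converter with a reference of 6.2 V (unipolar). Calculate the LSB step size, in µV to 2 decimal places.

Full-scale span = 6.2 V.
LSB = 6.2 / 2^18 = 6.2 / 262144 = 2.36511e-05 V = 23.65 µV.

23.65 µV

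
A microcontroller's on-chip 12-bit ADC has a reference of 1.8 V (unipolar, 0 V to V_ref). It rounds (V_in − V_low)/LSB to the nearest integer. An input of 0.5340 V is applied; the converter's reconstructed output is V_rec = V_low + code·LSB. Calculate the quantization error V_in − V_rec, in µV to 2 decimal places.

LSB = 1.8/2^12 = 439.45 µV.
(V_in − V_low)/LSB = (0.5340 − 0)/0.000439453 = 1215.1467 → code 1215 (round).
V_rec = 0 + 1215·0.000439453 = 0.53393555 V.
Difference: 6.44531e-05 V → 64.45 µV.

64.45 µV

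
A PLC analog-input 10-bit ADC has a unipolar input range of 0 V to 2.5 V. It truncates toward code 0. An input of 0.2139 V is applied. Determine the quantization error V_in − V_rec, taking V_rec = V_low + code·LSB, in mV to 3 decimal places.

Step size: 2.5 V ÷ 2^10 = 2.441 mV.
(0.2139 − 0)/0.00244141 = 87.6134; ⌊·⌋ gives code 87.
V_rec = 0 + 87·0.00244141 = 0.21240234 V.
Difference: 0.00149766 V → 1.498 mV.

1.498 mV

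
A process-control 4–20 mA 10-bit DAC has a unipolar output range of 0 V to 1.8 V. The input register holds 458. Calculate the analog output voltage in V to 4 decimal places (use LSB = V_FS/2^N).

LSB = 1.8 V / 2^10 = 1.758 mV.
V_out = 0 + 458 × 0.00175781 V = 0.805078 V.

0.8051 V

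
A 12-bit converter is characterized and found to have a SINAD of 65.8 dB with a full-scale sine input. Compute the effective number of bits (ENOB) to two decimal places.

ENOB = (SINAD − 1.76) / 6.02 = (65.8 − 1.76)/6.02 = 10.638.

10.64 bits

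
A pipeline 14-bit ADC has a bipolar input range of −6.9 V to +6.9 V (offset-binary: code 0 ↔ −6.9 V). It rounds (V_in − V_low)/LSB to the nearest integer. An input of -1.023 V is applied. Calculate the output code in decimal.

code 6977

Full-scale span = 13.8 V; LSB = 13.8/2^14 = 0.842 mV.
(V_in − V_low)/LSB = (-1.023 − (−6.9)) / 0.000842285 = 6977.447.
Round → code 6977.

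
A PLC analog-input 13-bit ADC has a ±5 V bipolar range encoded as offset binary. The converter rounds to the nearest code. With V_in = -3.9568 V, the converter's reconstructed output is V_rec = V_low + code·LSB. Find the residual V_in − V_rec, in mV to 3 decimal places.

-0.501 mV

One LSB is 10 V / 8192 = 1.221 mV.
(V_in − V_low)/LSB = (-3.9568 − (−5))/0.0012207 = 854.5894 → code 855 (round).
Code 855 maps back to (−5) + 855×0.0012207 V = -3.9562988 V.
Difference: -0.000501172 V → -0.501 mV.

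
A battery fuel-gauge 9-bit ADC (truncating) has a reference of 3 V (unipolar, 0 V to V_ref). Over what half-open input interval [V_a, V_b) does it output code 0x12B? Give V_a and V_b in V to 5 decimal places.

LSB = 3/2^9 = 5.859 mV.
Code 0x12B = 299 decimal.
V_a = V_low + 299·LSB = 1.75195 V; V_b = V_low + 300·LSB = 1.75781 V.

[1.75195 V, 1.75781 V)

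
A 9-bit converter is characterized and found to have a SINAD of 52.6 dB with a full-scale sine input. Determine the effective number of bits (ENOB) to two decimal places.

8.45 bits

ENOB = (SINAD − 1.76) / 6.02 = (52.6 − 1.76)/6.02 = 8.445.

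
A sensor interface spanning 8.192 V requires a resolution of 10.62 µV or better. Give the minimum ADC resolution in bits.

20 bits

Number of steps required ≥ 8.192 V / 10.62 µV = 771374.76.
Need 2^N ≥ 771374.76; 2^19 = 524288, 2^20 = 1048576.
Minimum N = 20.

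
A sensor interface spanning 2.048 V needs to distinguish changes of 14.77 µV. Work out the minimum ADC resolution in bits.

Number of steps required ≥ 2.048 V / 14.77 µV = 138659.44.
Need 2^N ≥ 138659.44; 2^17 = 131072, 2^18 = 262144.
Minimum N = 18.

18 bits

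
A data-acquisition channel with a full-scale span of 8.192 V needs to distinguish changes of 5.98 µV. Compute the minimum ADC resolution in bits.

21 bits

Number of steps required ≥ 8.192 V / 5.98 µV = 1369899.67.
Need 2^N ≥ 1369899.67; 2^20 = 1048576, 2^21 = 2097152.
Minimum N = 21.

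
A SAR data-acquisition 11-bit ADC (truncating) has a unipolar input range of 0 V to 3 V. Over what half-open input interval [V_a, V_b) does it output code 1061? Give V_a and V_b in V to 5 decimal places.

[1.55420 V, 1.55566 V)

LSB = 3/2^11 = 1.465 mV.
V_a = V_low + 1061·LSB = 1.5542 V; V_b = V_low + 1062·LSB = 1.55566 V.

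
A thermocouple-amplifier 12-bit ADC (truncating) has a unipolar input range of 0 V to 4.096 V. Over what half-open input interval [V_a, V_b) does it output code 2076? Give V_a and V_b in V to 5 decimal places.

LSB = 4.096/2^12 = 1.000 mV.
V_a = V_low + 2076·LSB = 2.076 V; V_b = V_low + 2077·LSB = 2.077 V.

[2.07600 V, 2.07700 V)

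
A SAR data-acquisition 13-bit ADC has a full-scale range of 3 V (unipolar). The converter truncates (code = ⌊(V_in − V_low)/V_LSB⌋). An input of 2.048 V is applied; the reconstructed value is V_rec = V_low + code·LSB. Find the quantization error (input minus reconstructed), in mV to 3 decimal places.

Step size: 3 V ÷ 2^13 = 366.21 µV.
Scaled input = 5592.4053 LSBs, so code = 5592.
Code 5592 maps back to 0 + 5592×0.000366211 V = 2.0478516 V.
V_in − V_rec = 0.000148437 V = 0.148 mV.

0.148 mV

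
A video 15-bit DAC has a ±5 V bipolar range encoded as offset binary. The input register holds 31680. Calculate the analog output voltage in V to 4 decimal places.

4.6680 V

LSB = 10 V / 2^15 = 305.18 µV.
V_out = (−5) + 31680 × 0.000305176 V = 4.66797 V.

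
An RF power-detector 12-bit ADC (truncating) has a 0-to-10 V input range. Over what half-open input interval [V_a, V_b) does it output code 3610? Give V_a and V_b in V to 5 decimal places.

LSB = 10/2^12 = 2.441 mV.
V_a = V_low + 3610·LSB = 8.81348 V; V_b = V_low + 3611·LSB = 8.81592 V.

[8.81348 V, 8.81592 V)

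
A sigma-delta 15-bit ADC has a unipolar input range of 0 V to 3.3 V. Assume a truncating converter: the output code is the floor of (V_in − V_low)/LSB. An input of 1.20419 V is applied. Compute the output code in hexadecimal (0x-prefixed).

code 0x2EB5 (decimal 11957)

With 32768 levels over 3.3 V, one step is 100.71 µV.
(V_in − V_low)/LSB = (1.20419 − 0) / 0.000100708 = 11957.242.
⌊·⌋(11957.242) = 11957.
In hexadecimal (0x-prefixed): 0x2EB5.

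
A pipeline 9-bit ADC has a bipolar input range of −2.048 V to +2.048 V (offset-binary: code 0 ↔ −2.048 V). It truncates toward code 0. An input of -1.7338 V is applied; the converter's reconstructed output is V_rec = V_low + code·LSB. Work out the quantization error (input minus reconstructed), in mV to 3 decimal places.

LSB = 4.096/2^9 = 8.000 mV.
(V_in − V_low)/LSB = (-1.7338 − (−2.048))/0.008 = 39.2750 → code 39 (floor).
Reconstructed: -1.736 V.
Error = -1.7338 − (−1.736) = 0.0022 V = 2.200 mV.

2.200 mV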